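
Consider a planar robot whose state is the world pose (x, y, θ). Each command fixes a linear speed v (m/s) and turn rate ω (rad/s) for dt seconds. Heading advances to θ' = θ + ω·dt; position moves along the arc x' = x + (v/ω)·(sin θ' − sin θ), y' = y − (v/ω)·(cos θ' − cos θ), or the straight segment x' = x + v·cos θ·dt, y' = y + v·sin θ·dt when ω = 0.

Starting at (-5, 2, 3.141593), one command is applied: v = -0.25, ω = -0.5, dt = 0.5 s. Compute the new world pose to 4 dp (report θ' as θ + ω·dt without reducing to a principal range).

θ' = 3.1416 + -0.5·0.5 = 2.8916
R = v/ω = -0.25/-0.5 = 0.5000
x' = -5 + 0.5000·(sin 2.8916 − sin 3.1416) = -4.8763
y' = 2 − 0.5000·(cos 2.8916 − cos 3.1416) = 1.9845

(-4.8763, 1.9845, 2.8916)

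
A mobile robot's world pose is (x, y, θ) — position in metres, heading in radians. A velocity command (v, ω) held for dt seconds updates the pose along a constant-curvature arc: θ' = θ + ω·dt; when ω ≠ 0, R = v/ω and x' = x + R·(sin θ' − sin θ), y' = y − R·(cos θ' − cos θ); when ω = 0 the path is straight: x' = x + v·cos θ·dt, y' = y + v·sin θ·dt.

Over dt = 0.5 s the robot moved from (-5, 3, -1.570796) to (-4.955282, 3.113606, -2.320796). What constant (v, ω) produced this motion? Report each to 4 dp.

Δθ = -2.320796 − -1.570796 = -0.750000
ω = Δθ/dt = -0.750000/0.5 = -1.5000
R = −Δy/(cos θ' − cos θ) = 0.1667
v = R·ω = 0.1667·-1.5000 = -0.2500

v = -0.2500, ω = -1.5000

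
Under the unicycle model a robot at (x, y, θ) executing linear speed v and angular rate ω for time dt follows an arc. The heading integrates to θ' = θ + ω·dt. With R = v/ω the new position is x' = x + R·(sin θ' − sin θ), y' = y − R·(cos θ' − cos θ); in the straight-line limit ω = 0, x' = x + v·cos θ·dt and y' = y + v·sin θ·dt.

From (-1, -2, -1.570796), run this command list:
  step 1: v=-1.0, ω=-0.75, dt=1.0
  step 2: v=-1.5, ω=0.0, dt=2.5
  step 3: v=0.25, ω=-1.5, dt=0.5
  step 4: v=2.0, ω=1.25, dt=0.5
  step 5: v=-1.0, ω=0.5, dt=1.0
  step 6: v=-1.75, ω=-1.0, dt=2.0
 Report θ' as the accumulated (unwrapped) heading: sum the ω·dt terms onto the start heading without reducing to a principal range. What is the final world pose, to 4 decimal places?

(4.3592, 2.6076, -3.9458)

step 1: θ'=-2.3208 (R=1.3333) → pose (-0.6423, -1.0911, -2.3208)
step 2: θ'=-2.3208 (straight) → pose (1.9139, 1.6527, -2.3208)
step 3: θ'=-3.0708 (R=-0.1667) → pose (1.8037, 1.6000, -3.0708)
step 4: θ'=-2.4458 (R=1.6000) → pose (0.8913, 1.2321, -2.4458)
step 5: θ'=-1.9458 (R=-2.0000) → pose (1.4703, 2.0347, -1.9458)
step 6: θ'=-3.9458 (R=1.7500) → pose (4.3592, 2.6076, -3.9458)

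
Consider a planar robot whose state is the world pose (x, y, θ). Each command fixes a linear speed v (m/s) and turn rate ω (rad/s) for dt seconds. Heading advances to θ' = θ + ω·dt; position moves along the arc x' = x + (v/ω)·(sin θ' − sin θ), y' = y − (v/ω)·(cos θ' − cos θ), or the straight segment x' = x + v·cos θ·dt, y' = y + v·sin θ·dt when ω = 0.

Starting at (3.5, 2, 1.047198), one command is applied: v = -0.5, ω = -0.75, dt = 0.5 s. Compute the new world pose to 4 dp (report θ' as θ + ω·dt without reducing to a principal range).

θ' = 1.0472 + -0.75·0.5 = 0.6722
R = v/ω = -0.5/-0.75 = 0.6667
x' = 3.5 + 0.6667·(sin 0.6722 − sin 1.0472) = 3.3378
y' = 2 − 0.6667·(cos 0.6722 − cos 1.0472) = 1.8117

(3.3378, 1.8117, 0.6722)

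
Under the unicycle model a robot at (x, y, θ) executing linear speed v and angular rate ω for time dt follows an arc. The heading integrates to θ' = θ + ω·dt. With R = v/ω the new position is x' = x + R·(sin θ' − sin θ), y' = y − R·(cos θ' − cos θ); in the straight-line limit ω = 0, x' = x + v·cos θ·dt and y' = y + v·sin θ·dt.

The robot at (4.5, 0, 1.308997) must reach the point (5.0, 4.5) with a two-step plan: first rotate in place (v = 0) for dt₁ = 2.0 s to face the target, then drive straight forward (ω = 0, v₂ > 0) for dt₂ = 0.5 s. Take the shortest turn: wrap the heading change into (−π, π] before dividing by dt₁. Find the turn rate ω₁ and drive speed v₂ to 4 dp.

heading to target = atan2(4.5−0, 5−4.5) = 1.4601
Δθ = wrap(1.4601 − 1.3090) = 0.1511; ω₁ = Δθ/dt₁ = 0.0756
distance = √((5−4.5)² + (4.5−0)²) = 4.5277; v₂ = distance/dt₂ = 9.0554

ω₁ = 0.0756, v₂ = 9.0554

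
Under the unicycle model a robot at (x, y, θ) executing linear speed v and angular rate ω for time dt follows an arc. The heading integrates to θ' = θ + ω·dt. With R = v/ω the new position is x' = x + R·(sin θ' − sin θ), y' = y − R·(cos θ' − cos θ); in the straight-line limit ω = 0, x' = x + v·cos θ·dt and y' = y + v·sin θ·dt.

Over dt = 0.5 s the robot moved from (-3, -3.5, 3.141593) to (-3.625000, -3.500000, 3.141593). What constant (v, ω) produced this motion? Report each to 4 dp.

Δθ = 3.141593 − 3.141593 = 0.000000
ω = Δθ/dt = 0.000000/0.5 = 0.0000
ω = 0 → v = (Δx·cos θ + Δy·sin θ)/dt = 1.2500

v = 1.2500, ω = 0.0000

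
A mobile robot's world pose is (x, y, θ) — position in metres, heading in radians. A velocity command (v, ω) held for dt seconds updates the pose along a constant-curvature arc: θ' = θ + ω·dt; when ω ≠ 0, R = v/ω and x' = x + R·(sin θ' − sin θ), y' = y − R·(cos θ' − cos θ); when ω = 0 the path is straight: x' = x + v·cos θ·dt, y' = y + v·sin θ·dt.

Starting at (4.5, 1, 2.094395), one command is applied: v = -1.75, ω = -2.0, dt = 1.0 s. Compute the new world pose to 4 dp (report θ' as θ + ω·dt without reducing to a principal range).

(3.8247, -0.3086, 0.0944)

θ' = 2.0944 + -2.0·1.0 = 0.0944
R = v/ω = -1.75/-2.0 = 0.8750
x' = 4.5 + 0.8750·(sin 0.0944 − sin 2.0944) = 3.8247
y' = 1 − 0.8750·(cos 0.0944 − cos 2.0944) = -0.3086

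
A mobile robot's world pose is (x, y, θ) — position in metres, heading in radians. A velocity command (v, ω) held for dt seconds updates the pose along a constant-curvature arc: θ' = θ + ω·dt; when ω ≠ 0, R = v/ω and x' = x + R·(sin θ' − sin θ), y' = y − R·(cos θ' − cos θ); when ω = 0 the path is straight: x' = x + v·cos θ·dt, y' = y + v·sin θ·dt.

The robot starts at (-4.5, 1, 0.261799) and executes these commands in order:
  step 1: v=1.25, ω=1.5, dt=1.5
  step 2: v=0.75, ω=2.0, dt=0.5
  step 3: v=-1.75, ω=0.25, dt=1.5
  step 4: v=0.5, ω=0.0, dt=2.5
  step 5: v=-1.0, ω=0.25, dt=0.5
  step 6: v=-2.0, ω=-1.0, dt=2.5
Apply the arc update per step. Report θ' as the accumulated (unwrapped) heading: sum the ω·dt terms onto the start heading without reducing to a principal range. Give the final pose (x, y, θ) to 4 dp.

(0.5849, 2.0123, 1.5118)

step 1: θ'=2.5118 (R=0.8333) → pose (-4.2249, 2.4784, 2.5118)
step 2: θ'=3.5118 (R=0.3750) → pose (-4.5814, 2.5249, 3.5118)
step 3: θ'=3.8868 (R=-7.0000) → pose (-2.3672, 3.9061, 3.8868)
step 4: θ'=3.8868 (straight) → pose (-3.2859, 3.0584, 3.8868)
step 5: θ'=4.0118 (R=-4.0000) → pose (-2.9405, 3.4195, 4.0118)
step 6: θ'=1.5118 (R=2.0000) → pose (0.5849, 2.0123, 1.5118)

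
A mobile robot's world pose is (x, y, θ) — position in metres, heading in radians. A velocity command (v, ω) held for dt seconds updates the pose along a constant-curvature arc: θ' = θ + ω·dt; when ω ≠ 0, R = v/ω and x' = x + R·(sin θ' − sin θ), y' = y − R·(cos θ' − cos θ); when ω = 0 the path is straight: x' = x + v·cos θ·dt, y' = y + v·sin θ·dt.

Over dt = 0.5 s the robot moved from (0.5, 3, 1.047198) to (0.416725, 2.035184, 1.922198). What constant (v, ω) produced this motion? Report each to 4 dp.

Δθ = 1.922198 − 1.047198 = 0.875000
ω = Δθ/dt = 0.875000/0.5 = 1.7500
R = −Δy/(cos θ' − cos θ) = -1.1429
v = R·ω = -1.1429·1.7500 = -2.0000

v = -2.0000, ω = 1.7500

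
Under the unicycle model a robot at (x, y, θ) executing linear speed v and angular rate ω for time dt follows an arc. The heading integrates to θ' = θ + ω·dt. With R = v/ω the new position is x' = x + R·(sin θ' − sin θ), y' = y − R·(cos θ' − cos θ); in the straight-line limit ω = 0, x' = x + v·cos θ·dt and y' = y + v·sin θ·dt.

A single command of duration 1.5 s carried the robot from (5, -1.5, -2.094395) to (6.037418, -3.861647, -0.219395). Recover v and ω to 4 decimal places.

v = 2.0000, ω = 1.2500

Δθ = -0.219395 − -2.094395 = 1.875000
ω = Δθ/dt = 1.875000/1.5 = 1.2500
R = −Δy/(cos θ' − cos θ) = 1.6000
v = R·ω = 1.6000·1.2500 = 2.0000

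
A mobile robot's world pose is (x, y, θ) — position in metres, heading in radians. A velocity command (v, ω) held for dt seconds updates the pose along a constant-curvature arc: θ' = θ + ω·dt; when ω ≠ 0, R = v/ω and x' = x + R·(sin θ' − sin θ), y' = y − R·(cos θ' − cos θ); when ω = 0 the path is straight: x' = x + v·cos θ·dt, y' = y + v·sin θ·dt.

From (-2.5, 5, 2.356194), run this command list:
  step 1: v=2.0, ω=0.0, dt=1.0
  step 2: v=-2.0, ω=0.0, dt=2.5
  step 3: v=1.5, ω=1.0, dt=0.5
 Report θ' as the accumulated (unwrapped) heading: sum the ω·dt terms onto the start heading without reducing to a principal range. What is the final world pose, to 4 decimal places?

(-1.0170, 3.2573, 2.8562)

step 1: θ'=2.3562 (straight) → pose (-3.9142, 6.4142, 2.3562)
step 2: θ'=2.3562 (straight) → pose (-0.3787, 2.8787, 2.3562)
step 3: θ'=2.8562 (R=1.5000) → pose (-1.0170, 3.2573, 2.8562)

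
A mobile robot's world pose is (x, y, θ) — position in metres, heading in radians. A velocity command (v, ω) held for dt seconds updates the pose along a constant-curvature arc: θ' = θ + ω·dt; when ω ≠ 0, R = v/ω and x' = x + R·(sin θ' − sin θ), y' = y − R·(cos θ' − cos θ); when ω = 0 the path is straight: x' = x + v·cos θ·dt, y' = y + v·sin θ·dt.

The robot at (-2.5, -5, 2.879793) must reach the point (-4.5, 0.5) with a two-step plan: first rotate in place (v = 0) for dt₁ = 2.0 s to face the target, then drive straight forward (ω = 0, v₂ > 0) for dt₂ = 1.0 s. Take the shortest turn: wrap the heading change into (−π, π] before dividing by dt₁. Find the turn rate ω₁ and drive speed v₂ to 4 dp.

ω₁ = -0.4801, v₂ = 5.8523

heading to target = atan2(0.5−-5, -4.5−-2.5) = 1.9196
Δθ = wrap(1.9196 − 2.8798) = -0.9602; ω₁ = Δθ/dt₁ = -0.4801
distance = √((-4.5−-2.5)² + (0.5−-5)²) = 5.8523; v₂ = distance/dt₂ = 5.8523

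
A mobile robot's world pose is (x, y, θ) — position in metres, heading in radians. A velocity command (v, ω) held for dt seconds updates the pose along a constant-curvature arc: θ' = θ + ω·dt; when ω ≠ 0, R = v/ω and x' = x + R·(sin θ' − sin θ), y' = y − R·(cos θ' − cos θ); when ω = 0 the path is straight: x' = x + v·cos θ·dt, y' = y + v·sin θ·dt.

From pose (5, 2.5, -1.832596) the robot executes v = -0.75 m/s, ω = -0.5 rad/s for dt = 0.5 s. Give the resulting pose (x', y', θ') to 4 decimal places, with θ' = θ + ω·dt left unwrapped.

θ' = -1.8326 + -0.5·0.5 = -2.0826
R = v/ω = -0.75/-0.5 = 1.5000
x' = 5 + 1.5000·(sin -2.0826 − sin -1.8326) = 5.1411
y' = 2.5 − 1.5000·(cos -2.0826 − cos -1.8326) = 2.8464

(5.1411, 2.8464, -2.0826)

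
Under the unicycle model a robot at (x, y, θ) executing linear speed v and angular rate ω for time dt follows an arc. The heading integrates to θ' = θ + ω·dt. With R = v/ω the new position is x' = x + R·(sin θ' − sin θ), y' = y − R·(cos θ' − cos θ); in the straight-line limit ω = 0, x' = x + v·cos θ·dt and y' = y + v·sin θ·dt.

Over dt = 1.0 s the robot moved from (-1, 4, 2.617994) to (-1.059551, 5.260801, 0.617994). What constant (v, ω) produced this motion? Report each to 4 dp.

Δθ = 0.617994 − 2.617994 = -2.000000
ω = Δθ/dt = -2.000000/1.0 = -2.0000
R = −Δy/(cos θ' − cos θ) = -0.7500
v = R·ω = -0.7500·-2.0000 = 1.5000

v = 1.5000, ω = -2.0000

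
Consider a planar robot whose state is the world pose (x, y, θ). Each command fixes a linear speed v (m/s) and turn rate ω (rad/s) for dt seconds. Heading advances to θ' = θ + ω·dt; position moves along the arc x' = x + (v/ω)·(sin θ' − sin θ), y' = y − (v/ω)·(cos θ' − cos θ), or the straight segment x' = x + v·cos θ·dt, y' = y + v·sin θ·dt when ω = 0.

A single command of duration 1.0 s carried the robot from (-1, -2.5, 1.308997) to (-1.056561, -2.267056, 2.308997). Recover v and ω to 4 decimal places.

v = 0.2500, ω = 1.0000

Δθ = 2.308997 − 1.308997 = 1.000000
ω = Δθ/dt = 1.000000/1.0 = 1.0000
R = −Δy/(cos θ' − cos θ) = 0.2500
v = R·ω = 0.2500·1.0000 = 0.2500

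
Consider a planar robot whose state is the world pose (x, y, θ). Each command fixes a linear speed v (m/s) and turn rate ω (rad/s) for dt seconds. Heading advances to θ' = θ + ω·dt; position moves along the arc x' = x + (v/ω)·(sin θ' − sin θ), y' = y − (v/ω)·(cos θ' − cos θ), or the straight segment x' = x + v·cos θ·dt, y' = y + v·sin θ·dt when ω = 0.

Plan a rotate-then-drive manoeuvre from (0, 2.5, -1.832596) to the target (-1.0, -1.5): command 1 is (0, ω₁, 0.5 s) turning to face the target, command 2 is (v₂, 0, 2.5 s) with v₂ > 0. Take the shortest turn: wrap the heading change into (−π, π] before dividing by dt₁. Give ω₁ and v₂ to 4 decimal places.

ω₁ = 0.0336, v₂ = 1.6492

heading to target = atan2(-1.5−2.5, -1−0) = -1.8158
Δθ = wrap(-1.8158 − -1.8326) = 0.0168; ω₁ = Δθ/dt₁ = 0.0336
distance = √((-1−0)² + (-1.5−2.5)²) = 4.1231; v₂ = distance/dt₂ = 1.6492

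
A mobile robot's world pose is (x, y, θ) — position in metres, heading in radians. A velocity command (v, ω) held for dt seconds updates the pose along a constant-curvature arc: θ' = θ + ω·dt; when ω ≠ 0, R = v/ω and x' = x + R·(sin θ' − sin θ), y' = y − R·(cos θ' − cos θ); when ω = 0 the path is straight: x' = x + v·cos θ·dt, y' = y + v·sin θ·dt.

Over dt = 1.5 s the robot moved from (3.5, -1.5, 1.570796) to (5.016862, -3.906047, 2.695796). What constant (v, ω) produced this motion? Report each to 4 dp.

v = -2.0000, ω = 0.7500

Δθ = 2.695796 − 1.570796 = 1.125000
ω = Δθ/dt = 1.125000/1.5 = 0.7500
R = −Δy/(cos θ' − cos θ) = -2.6667
v = R·ω = -2.6667·0.7500 = -2.0000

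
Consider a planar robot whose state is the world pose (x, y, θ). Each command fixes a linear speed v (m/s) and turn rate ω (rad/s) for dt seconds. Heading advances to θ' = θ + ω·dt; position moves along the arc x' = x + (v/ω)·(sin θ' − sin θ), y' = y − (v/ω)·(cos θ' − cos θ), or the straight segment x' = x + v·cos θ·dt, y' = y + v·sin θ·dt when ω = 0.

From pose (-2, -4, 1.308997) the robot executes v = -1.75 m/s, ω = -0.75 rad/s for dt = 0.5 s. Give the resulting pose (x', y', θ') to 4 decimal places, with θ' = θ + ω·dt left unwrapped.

θ' = 1.3090 + -0.75·0.5 = 0.9340
R = v/ω = -1.75/-0.75 = 2.3333
x' = -2 + 2.3333·(sin 0.9340 − sin 1.3090) = -2.3778
y' = -4 − 2.3333·(cos 0.9340 − cos 1.3090) = -4.7835

(-2.3778, -4.7835, 0.9340)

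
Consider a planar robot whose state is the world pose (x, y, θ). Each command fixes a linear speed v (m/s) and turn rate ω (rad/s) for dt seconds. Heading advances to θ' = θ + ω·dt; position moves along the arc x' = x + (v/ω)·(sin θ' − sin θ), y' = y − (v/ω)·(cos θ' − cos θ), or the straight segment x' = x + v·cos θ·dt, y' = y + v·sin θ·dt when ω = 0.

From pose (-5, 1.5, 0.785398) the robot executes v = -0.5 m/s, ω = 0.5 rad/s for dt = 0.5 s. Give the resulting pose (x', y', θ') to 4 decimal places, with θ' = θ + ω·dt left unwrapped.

θ' = 0.7854 + 0.5·0.5 = 1.0354
R = v/ω = -0.5/0.5 = -1.0000
x' = -5 + -1.0000·(sin 1.0354 − sin 0.7854) = -5.1530
y' = 1.5 − -1.0000·(cos 1.0354 − cos 0.7854) = 1.3031

(-5.1530, 1.3031, 1.0354)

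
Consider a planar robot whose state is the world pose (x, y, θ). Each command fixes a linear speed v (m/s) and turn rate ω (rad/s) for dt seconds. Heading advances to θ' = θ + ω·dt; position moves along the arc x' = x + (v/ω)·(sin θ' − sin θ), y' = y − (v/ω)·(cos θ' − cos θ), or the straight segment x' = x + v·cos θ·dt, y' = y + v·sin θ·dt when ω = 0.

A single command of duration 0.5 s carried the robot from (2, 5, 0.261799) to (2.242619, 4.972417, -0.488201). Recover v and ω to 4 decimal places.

v = 0.5000, ω = -1.5000

Δθ = -0.488201 − 0.261799 = -0.750000
ω = Δθ/dt = -0.750000/0.5 = -1.5000
R = Δx/(sin θ' − sin θ) = -0.3333
v = R·ω = -0.3333·-1.5000 = 0.5000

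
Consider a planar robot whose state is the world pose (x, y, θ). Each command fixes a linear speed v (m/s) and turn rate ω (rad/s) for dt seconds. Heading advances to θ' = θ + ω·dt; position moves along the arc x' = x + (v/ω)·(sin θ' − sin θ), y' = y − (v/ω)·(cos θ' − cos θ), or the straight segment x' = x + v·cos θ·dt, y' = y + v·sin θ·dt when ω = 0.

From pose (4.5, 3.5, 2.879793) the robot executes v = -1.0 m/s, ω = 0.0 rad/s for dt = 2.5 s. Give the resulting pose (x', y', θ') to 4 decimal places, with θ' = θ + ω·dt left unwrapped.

θ' = 2.8798 + 0.0·2.5 = 2.8798
ω = 0 → straight: x' = 4.5 + -1.0·cos(2.8798)·2.5 = 6.9148
y' = 3.5 + -1.0·sin(2.8798)·2.5 = 2.8530

(6.9148, 2.8530, 2.8798)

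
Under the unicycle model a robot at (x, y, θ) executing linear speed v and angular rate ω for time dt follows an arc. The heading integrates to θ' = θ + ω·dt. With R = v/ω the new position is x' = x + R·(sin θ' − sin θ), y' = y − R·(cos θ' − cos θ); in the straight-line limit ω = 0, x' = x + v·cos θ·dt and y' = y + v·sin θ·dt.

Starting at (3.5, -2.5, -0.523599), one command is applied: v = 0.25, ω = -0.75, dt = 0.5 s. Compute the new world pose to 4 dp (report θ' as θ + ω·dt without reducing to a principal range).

(3.5942, -2.5811, -0.8986)

θ' = -0.5236 + -0.75·0.5 = -0.8986
R = v/ω = 0.25/-0.75 = -0.3333
x' = 3.5 + -0.3333·(sin -0.8986 − sin -0.5236) = 3.5942
y' = -2.5 − -0.3333·(cos -0.8986 − cos -0.5236) = -2.5811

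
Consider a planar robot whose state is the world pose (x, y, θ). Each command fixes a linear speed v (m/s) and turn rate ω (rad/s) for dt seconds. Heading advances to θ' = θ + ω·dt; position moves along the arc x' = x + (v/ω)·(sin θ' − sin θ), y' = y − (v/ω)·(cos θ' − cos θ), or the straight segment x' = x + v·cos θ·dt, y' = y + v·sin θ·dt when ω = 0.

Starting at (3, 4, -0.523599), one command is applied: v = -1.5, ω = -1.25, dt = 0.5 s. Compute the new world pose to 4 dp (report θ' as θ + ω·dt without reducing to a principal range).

θ' = -0.5236 + -1.25·0.5 = -1.1486
R = v/ω = -1.5/-1.25 = 1.2000
x' = 3 + 1.2000·(sin -1.1486 − sin -0.5236) = 2.5054
y' = 4 − 1.2000·(cos -1.1486 − cos -0.5236) = 4.5475

(2.5054, 4.5475, -1.1486)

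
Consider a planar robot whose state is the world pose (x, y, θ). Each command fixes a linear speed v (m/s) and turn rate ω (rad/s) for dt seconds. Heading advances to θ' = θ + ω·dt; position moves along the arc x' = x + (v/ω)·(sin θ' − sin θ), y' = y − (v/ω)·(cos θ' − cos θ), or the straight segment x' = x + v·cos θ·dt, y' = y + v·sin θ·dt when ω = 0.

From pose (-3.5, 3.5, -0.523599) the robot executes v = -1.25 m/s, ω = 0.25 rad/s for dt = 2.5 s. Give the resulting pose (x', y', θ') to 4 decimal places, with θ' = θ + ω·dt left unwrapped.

(-6.5061, 4.1442, 0.1014)

θ' = -0.5236 + 0.25·2.5 = 0.1014
R = v/ω = -1.25/0.25 = -5.0000
x' = -3.5 + -5.0000·(sin 0.1014 − sin -0.5236) = -6.5061
y' = 3.5 − -5.0000·(cos 0.1014 − cos -0.5236) = 4.1442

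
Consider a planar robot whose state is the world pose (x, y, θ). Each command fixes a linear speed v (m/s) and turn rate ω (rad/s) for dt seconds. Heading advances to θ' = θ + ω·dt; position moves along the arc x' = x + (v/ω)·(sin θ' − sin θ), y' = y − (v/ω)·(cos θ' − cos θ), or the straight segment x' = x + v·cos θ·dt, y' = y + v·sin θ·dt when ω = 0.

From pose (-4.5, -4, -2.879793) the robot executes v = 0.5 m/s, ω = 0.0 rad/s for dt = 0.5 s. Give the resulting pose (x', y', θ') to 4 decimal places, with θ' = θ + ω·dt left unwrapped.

(-4.7415, -4.0647, -2.8798)

θ' = -2.8798 + 0.0·0.5 = -2.8798
ω = 0 → straight: x' = -4.5 + 0.5·cos(-2.8798)·0.5 = -4.7415
y' = -4 + 0.5·sin(-2.8798)·0.5 = -4.0647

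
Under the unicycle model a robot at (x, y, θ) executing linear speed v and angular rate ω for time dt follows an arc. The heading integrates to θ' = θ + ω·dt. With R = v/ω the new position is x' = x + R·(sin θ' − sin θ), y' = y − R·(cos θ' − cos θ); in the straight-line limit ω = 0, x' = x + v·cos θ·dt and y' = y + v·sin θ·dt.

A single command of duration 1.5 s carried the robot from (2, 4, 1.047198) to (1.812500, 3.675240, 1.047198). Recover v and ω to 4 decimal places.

Δθ = 1.047198 − 1.047198 = 0.000000
ω = Δθ/dt = 0.000000/1.5 = 0.0000
ω = 0 → v = (Δx·cos θ + Δy·sin θ)/dt = -0.2500

v = -0.2500, ω = 0.0000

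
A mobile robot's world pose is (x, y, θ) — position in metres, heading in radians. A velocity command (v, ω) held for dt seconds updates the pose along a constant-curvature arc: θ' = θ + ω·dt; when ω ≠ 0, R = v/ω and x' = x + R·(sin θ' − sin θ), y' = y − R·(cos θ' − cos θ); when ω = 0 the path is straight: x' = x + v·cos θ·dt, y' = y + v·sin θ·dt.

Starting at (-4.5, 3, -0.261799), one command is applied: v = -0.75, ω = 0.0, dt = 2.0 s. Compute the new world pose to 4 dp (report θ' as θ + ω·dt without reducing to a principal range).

θ' = -0.2618 + 0.0·2.0 = -0.2618
ω = 0 → straight: x' = -4.5 + -0.75·cos(-0.2618)·2.0 = -5.9489
y' = 3 + -0.75·sin(-0.2618)·2.0 = 3.3882

(-5.9489, 3.3882, -0.2618)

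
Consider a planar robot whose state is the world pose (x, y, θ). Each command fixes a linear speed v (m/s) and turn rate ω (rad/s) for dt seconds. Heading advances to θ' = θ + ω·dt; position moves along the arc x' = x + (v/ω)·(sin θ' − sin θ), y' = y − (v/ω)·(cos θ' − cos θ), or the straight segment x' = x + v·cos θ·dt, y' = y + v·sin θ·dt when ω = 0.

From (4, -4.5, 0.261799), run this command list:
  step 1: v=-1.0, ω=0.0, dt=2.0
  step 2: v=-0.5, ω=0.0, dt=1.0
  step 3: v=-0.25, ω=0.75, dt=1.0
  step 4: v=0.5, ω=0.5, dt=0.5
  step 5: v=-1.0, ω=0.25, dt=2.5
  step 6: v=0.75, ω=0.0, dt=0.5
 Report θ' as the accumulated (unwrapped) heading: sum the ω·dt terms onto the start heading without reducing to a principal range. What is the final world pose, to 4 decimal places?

step 1: θ'=0.2618 (straight) → pose (2.0681, -5.0176, 0.2618)
step 2: θ'=0.2618 (straight) → pose (1.5852, -5.1470, 0.2618)
step 3: θ'=1.0118 (R=-0.3333) → pose (1.3889, -5.2922, 1.0118)
step 4: θ'=1.2618 (R=1.0000) → pose (1.4937, -5.0660, 1.2618)
step 5: θ'=1.8868 (R=-4.0000) → pose (1.5023, -7.5255, 1.8868)
step 6: θ'=1.8868 (straight) → pose (1.3858, -7.1691, 1.8868)

(1.3858, -7.1691, 1.8868)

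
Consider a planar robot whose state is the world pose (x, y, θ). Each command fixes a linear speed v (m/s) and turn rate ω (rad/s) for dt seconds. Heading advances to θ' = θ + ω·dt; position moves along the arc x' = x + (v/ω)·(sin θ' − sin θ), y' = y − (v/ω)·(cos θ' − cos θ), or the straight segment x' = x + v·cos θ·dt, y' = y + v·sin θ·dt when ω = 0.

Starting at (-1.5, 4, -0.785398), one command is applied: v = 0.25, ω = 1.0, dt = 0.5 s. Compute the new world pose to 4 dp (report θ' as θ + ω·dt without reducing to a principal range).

θ' = -0.7854 + 1.0·0.5 = -0.2854
R = v/ω = 0.25/1.0 = 0.2500
x' = -1.5 + 0.2500·(sin -0.2854 − sin -0.7854) = -1.3936
y' = 4 − 0.2500·(cos -0.2854 − cos -0.7854) = 3.9369

(-1.3936, 3.9369, -0.2854)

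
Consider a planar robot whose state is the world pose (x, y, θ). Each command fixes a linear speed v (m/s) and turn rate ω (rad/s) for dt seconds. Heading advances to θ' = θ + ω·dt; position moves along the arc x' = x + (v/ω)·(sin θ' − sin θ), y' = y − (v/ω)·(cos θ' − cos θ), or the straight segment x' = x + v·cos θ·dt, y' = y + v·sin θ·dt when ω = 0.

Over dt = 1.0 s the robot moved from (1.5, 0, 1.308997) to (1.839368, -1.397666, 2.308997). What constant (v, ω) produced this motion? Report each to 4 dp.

v = -1.5000, ω = 1.0000

Δθ = 2.308997 − 1.308997 = 1.000000
ω = Δθ/dt = 1.000000/1.0 = 1.0000
R = −Δy/(cos θ' − cos θ) = -1.5000
v = R·ω = -1.5000·1.0000 = -1.5000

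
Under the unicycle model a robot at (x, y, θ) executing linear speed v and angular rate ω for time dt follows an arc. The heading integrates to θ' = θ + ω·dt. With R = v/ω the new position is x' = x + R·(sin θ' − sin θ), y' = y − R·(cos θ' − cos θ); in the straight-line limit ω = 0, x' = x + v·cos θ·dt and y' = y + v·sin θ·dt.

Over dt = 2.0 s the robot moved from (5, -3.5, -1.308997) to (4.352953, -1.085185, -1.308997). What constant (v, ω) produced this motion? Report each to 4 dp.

Δθ = -1.308997 − -1.308997 = 0.000000
ω = Δθ/dt = 0.000000/2.0 = 0.0000
ω = 0 → v = (Δx·cos θ + Δy·sin θ)/dt = -1.2500

v = -1.2500, ω = 0.0000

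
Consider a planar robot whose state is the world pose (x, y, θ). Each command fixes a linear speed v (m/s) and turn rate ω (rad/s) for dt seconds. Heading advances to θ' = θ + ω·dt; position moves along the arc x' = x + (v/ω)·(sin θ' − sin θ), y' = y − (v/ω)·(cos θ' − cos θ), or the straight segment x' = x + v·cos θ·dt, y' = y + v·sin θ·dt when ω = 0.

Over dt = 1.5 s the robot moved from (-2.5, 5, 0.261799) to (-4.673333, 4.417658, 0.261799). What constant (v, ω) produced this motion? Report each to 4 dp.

Δθ = 0.261799 − 0.261799 = 0.000000
ω = Δθ/dt = 0.000000/1.5 = 0.0000
ω = 0 → v = (Δx·cos θ + Δy·sin θ)/dt = -1.5000

v = -1.5000, ω = 0.0000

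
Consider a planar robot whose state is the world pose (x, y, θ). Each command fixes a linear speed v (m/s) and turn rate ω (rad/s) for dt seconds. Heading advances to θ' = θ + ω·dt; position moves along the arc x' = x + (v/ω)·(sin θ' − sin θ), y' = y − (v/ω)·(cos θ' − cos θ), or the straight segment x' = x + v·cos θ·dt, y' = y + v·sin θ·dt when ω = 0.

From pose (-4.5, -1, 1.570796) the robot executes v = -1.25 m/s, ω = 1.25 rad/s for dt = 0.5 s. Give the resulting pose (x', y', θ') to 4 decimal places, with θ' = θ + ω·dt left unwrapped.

(-4.3110, -1.5851, 2.1958)

θ' = 1.5708 + 1.25·0.5 = 2.1958
R = v/ω = -1.25/1.25 = -1.0000
x' = -4.5 + -1.0000·(sin 2.1958 − sin 1.5708) = -4.3110
y' = -1 − -1.0000·(cos 2.1958 − cos 1.5708) = -1.5851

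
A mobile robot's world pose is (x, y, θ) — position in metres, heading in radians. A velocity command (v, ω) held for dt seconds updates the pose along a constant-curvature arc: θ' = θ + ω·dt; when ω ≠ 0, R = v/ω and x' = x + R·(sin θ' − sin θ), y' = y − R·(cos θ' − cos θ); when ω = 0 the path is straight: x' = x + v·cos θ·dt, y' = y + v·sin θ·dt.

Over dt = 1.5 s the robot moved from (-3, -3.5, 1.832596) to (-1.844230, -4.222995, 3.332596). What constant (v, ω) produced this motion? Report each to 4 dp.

v = -1.0000, ω = 1.0000

Δθ = 3.332596 − 1.832596 = 1.500000
ω = Δθ/dt = 1.500000/1.5 = 1.0000
R = Δx/(sin θ' − sin θ) = -1.0000
v = R·ω = -1.0000·1.0000 = -1.0000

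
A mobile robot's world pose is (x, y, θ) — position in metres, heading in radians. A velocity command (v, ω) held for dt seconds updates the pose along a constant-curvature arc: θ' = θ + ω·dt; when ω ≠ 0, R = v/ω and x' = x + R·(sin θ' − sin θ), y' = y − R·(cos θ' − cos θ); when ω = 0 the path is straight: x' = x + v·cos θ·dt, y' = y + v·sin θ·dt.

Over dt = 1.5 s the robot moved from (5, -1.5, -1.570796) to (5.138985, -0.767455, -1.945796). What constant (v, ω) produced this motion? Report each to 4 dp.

Δθ = -1.945796 − -1.570796 = -0.375000
ω = Δθ/dt = -0.375000/1.5 = -0.2500
R = −Δy/(cos θ' − cos θ) = 2.0000
v = R·ω = 2.0000·-0.2500 = -0.5000

v = -0.5000, ω = -0.2500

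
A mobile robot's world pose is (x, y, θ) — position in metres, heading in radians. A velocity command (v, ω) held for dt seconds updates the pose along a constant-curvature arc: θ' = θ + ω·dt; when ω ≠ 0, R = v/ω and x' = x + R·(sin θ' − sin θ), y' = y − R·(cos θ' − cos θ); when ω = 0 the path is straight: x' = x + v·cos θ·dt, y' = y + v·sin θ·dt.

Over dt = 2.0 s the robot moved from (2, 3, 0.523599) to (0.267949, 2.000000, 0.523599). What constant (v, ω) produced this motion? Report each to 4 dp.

v = -1.0000, ω = 0.0000

Δθ = 0.523599 − 0.523599 = 0.000000
ω = Δθ/dt = 0.000000/2.0 = 0.0000
ω = 0 → v = (Δx·cos θ + Δy·sin θ)/dt = -1.0000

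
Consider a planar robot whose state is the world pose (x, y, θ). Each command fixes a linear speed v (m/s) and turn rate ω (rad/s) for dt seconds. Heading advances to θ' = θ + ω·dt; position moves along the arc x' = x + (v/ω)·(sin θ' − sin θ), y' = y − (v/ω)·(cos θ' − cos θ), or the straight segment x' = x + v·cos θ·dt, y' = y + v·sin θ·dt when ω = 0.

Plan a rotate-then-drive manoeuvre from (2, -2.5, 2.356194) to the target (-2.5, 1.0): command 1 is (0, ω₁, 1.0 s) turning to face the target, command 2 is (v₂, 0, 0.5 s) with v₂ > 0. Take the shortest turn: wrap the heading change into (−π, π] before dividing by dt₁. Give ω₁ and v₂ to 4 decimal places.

ω₁ = 0.1244, v₂ = 11.4018

heading to target = atan2(1−-2.5, -2.5−2) = 2.4805
Δθ = wrap(2.4805 − 2.3562) = 0.1244; ω₁ = Δθ/dt₁ = 0.1244
distance = √((-2.5−2)² + (1−-2.5)²) = 5.7009; v₂ = distance/dt₂ = 11.4018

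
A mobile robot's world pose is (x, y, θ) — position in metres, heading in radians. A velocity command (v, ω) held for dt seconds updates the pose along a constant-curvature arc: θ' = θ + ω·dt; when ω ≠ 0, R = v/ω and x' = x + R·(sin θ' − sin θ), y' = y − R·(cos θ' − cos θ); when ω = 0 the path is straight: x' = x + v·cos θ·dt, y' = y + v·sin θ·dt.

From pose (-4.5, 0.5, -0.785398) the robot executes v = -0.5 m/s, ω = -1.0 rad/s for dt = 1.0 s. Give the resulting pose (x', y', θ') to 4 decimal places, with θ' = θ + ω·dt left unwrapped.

θ' = -0.7854 + -1.0·1.0 = -1.7854
R = v/ω = -0.5/-1.0 = 0.5000
x' = -4.5 + 0.5000·(sin -1.7854 − sin -0.7854) = -4.6350
y' = 0.5 − 0.5000·(cos -1.7854 − cos -0.7854) = 0.9600

(-4.6350, 0.9600, -1.7854)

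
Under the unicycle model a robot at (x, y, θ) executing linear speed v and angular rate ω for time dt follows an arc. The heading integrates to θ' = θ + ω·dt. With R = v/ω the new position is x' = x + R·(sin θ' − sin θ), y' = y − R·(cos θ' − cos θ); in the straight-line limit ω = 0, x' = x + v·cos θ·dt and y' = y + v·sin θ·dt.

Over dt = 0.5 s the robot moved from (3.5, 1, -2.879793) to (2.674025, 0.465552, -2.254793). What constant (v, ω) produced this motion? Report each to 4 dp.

Δθ = -2.254793 − -2.879793 = 0.625000
ω = Δθ/dt = 0.625000/0.5 = 1.2500
R = Δx/(sin θ' − sin θ) = 1.6000
v = R·ω = 1.6000·1.2500 = 2.0000

v = 2.0000, ω = 1.2500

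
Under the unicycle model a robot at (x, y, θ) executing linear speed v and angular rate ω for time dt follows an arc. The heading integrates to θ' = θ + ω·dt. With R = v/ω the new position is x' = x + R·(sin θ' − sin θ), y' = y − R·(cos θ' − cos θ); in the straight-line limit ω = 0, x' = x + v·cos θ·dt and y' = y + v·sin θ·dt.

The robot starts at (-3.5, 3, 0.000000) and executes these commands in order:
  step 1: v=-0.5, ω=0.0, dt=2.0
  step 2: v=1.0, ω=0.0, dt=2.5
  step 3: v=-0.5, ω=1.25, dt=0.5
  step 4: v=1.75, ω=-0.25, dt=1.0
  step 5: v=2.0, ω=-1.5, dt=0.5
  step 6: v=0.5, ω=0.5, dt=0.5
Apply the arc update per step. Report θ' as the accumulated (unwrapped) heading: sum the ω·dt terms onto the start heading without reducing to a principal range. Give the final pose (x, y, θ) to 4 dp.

step 1: θ'=0.0000 (straight) → pose (-4.5000, 3.0000, 0.0000)
step 2: θ'=0.0000 (straight) → pose (-2.0000, 3.0000, 0.0000)
step 3: θ'=0.6250 (R=-0.4000) → pose (-2.2340, 2.9244, 0.6250)
step 4: θ'=0.3750 (R=-7.0000) → pose (-0.7023, 3.7612, 0.3750)
step 5: θ'=-0.3750 (R=-1.3333) → pose (0.2745, 3.7612, -0.3750)
step 6: θ'=-0.1250 (R=1.0000) → pose (0.5161, 3.6995, -0.1250)

(0.5161, 3.6995, -0.1250)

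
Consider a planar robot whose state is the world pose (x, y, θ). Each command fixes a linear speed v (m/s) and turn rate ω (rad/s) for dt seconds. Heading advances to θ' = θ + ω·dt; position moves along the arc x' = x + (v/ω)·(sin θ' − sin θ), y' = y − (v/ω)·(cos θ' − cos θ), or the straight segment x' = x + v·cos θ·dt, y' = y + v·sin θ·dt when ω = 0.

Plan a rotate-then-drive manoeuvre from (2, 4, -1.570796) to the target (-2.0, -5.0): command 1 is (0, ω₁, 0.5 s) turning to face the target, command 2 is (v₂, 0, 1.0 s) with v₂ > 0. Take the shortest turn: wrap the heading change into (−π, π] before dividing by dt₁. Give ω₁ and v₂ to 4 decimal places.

ω₁ = -0.8364, v₂ = 9.8489

heading to target = atan2(-5−4, -2−2) = -1.9890
Δθ = wrap(-1.9890 − -1.5708) = -0.4182; ω₁ = Δθ/dt₁ = -0.8364
distance = √((-2−2)² + (-5−4)²) = 9.8489; v₂ = distance/dt₂ = 9.8489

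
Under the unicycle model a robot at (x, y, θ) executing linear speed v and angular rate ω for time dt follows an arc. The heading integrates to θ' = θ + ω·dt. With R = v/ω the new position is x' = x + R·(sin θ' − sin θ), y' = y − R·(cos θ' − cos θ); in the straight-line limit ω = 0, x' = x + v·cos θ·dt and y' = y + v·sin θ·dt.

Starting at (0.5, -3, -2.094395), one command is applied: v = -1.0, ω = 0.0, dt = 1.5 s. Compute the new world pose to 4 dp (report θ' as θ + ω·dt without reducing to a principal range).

(1.2500, -1.7010, -2.0944)

θ' = -2.0944 + 0.0·1.5 = -2.0944
ω = 0 → straight: x' = 0.5 + -1.0·cos(-2.0944)·1.5 = 1.2500
y' = -3 + -1.0·sin(-2.0944)·1.5 = -1.7010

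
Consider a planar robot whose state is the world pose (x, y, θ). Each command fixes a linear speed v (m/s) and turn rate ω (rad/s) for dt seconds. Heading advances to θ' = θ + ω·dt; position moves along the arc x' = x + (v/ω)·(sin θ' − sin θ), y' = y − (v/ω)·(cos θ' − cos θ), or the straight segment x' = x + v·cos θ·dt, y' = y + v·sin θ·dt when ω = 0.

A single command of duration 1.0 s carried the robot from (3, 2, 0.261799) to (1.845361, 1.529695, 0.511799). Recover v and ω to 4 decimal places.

Δθ = 0.511799 − 0.261799 = 0.250000
ω = Δθ/dt = 0.250000/1.0 = 0.2500
R = Δx/(sin θ' − sin θ) = -5.0000
v = R·ω = -5.0000·0.2500 = -1.2500

v = -1.2500, ω = 0.2500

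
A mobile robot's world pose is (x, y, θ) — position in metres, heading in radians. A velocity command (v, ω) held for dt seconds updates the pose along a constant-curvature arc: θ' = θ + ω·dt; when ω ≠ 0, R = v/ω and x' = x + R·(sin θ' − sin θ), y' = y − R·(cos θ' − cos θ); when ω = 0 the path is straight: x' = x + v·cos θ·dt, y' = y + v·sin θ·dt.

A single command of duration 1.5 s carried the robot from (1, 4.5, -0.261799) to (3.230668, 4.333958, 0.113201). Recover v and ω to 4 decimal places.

v = 1.5000, ω = 0.2500

Δθ = 0.113201 − -0.261799 = 0.375000
ω = Δθ/dt = 0.375000/1.5 = 0.2500
R = Δx/(sin θ' − sin θ) = 6.0000
v = R·ω = 6.0000·0.2500 = 1.5000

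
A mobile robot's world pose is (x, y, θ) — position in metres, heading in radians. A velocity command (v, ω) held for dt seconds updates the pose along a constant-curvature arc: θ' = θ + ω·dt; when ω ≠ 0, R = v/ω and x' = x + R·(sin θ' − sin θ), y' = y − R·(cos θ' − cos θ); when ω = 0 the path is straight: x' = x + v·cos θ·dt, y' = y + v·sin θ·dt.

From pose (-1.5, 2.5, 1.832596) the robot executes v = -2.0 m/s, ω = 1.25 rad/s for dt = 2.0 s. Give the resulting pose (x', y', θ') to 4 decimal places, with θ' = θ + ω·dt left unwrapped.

θ' = 1.8326 + 1.25·2.0 = 4.3326
R = v/ω = -2.0/1.25 = -1.6000
x' = -1.5 + -1.6000·(sin 4.3326 − sin 1.8326) = 1.5315
y' = 2.5 − -1.6000·(cos 4.3326 − cos 1.8326) = 2.3209

(1.5315, 2.3209, 4.3326)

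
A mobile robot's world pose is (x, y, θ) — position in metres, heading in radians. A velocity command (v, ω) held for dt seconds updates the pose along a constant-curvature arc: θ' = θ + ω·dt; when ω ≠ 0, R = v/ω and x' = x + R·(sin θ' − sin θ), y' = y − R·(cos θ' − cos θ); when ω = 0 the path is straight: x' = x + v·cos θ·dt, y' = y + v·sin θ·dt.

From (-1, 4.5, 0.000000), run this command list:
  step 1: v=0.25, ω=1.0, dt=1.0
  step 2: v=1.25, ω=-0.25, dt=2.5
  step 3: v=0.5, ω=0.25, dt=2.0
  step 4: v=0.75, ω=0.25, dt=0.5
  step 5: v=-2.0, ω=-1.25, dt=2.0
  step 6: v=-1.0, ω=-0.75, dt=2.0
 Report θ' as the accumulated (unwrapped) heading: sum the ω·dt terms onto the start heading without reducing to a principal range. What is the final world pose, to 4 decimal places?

step 1: θ'=1.0000 (R=0.2500) → pose (-0.7896, 4.6149, 1.0000)
step 2: θ'=0.3750 (R=-5.0000) → pose (1.5864, 6.5660, 0.3750)
step 3: θ'=0.8750 (R=2.0000) → pose (2.3889, 7.1450, 0.8750)
step 4: θ'=1.0000 (R=3.0000) → pose (2.6107, 7.4471, 1.0000)
step 5: θ'=-1.5000 (R=1.6000) → pose (-0.3317, 8.1984, -1.5000)
step 6: θ'=-3.0000 (R=1.3333) → pose (0.8102, 9.6127, -3.0000)

(0.8102, 9.6127, -3.0000)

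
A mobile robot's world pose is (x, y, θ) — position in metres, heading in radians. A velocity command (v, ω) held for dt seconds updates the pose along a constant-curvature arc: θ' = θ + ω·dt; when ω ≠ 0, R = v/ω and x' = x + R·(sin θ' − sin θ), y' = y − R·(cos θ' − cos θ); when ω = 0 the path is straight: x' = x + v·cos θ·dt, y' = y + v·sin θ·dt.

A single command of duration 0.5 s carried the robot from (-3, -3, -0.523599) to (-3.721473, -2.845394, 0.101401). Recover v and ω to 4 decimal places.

Δθ = 0.101401 − -0.523599 = 0.625000
ω = Δθ/dt = 0.625000/0.5 = 1.2500
R = Δx/(sin θ' − sin θ) = -1.2000
v = R·ω = -1.2000·1.2500 = -1.5000

v = -1.5000, ω = 1.2500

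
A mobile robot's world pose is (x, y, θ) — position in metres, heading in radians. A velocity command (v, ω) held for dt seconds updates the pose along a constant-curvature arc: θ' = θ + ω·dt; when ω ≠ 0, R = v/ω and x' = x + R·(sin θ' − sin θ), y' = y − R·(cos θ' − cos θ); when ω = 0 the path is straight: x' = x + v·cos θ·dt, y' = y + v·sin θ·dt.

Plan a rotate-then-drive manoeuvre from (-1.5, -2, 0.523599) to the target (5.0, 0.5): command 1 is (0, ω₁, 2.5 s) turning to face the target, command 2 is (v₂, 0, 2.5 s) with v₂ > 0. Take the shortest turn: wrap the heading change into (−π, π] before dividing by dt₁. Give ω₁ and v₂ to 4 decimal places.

ω₁ = -0.0626, v₂ = 2.7857

heading to target = atan2(0.5−-2, 5−-1.5) = 0.3672
Δθ = wrap(0.3672 − 0.5236) = -0.1564; ω₁ = Δθ/dt₁ = -0.0626
distance = √((5−-1.5)² + (0.5−-2)²) = 6.9642; v₂ = distance/dt₂ = 2.7857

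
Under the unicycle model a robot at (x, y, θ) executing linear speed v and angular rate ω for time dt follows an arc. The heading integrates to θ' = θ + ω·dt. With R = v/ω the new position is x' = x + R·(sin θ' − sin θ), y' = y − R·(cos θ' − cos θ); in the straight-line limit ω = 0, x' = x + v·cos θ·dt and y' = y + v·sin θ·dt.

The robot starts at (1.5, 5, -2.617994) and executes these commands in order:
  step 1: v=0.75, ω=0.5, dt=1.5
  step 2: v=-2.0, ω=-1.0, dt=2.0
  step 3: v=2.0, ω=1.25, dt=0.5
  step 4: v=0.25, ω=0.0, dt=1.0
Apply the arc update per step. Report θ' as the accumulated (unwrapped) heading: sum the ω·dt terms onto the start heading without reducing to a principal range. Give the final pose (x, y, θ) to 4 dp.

step 1: θ'=-1.8680 (R=1.5000) → pose (0.8158, 4.1402, -1.8680)
step 2: θ'=-3.8680 (R=2.0000) → pose (4.0564, 5.0497, -3.8680)
step 3: θ'=-3.2430 (R=1.6000) → pose (3.1557, 5.4453, -3.2430)
step 4: θ'=-3.2430 (straight) → pose (2.9070, 5.4707, -3.2430)

(2.9070, 5.4707, -3.2430)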